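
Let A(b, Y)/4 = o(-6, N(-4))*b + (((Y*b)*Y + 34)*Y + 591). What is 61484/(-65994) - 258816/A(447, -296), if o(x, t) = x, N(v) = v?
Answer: -356379429349586/382523013469959 ≈ -0.93165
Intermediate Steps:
A(b, Y) = 2364 - 24*b + 4*Y*(34 + b*Y²) (A(b, Y) = 4*(-6*b + (((Y*b)*Y + 34)*Y + 591)) = 4*(-6*b + ((b*Y² + 34)*Y + 591)) = 4*(-6*b + ((34 + b*Y²)*Y + 591)) = 4*(-6*b + (Y*(34 + b*Y²) + 591)) = 4*(-6*b + (591 + Y*(34 + b*Y²))) = 4*(591 - 6*b + Y*(34 + b*Y²)) = 2364 - 24*b + 4*Y*(34 + b*Y²))
61484/(-65994) - 258816/A(447, -296) = 61484/(-65994) - 258816/(2364 - 24*447 + 136*(-296) + 4*447*(-296)³) = 61484*(-1/65994) - 258816/(2364 - 10728 - 40256 + 4*447*(-25934336)) = -30742/32997 - 258816/(2364 - 10728 - 40256 - 46370592768) = -30742/32997 - 258816/(-46370641388) = -30742/32997 - 258816*(-1/46370641388) = -30742/32997 + 64704/11592660347 = -356379429349586/382523013469959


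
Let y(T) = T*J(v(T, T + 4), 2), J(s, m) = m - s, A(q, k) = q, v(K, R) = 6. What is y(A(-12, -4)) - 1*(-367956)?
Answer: 368004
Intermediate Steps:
y(T) = -4*T (y(T) = T*(2 - 1*6) = T*(2 - 6) = T*(-4) = -4*T)
y(A(-12, -4)) - 1*(-367956) = -4*(-12) - 1*(-367956) = 48 + 367956 = 368004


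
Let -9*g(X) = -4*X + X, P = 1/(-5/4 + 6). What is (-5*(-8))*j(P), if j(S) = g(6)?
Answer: 80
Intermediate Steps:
P = 4/19 (P = 1/(-5*¼ + 6) = 1/(-5/4 + 6) = 1/(19/4) = 4/19 ≈ 0.21053)
g(X) = X/3 (g(X) = -(-4*X + X)/9 = -(-1)*X/3 = X/3)
j(S) = 2 (j(S) = (⅓)*6 = 2)
(-5*(-8))*j(P) = -5*(-8)*2 = 40*2 = 80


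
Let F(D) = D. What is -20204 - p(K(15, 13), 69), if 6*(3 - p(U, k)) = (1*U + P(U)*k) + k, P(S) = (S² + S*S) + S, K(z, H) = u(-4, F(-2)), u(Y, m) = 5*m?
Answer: -108073/6 ≈ -18012.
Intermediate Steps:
K(z, H) = -10 (K(z, H) = 5*(-2) = -10)
P(S) = S + 2*S² (P(S) = (S² + S²) + S = 2*S² + S = S + 2*S²)
p(U, k) = 3 - U/6 - k/6 - U*k*(1 + 2*U)/6 (p(U, k) = 3 - ((1*U + (U*(1 + 2*U))*k) + k)/6 = 3 - ((U + U*k*(1 + 2*U)) + k)/6 = 3 - (U + k + U*k*(1 + 2*U))/6 = 3 + (-U/6 - k/6 - U*k*(1 + 2*U)/6) = 3 - U/6 - k/6 - U*k*(1 + 2*U)/6)
-20204 - p(K(15, 13), 69) = -20204 - (3 - ⅙*(-10) - ⅙*69 - ⅙*(-10)*69*(1 + 2*(-10))) = -20204 - (3 + 5/3 - 23/2 - ⅙*(-10)*69*(1 - 20)) = -20204 - (3 + 5/3 - 23/2 - ⅙*(-10)*69*(-19)) = -20204 - (3 + 5/3 - 23/2 - 2185) = -20204 - 1*(-13151/6) = -20204 + 13151/6 = -108073/6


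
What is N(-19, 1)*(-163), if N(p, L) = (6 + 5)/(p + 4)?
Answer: 1793/15 ≈ 119.53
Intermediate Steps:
N(p, L) = 11/(4 + p)
N(-19, 1)*(-163) = (11/(4 - 19))*(-163) = (11/(-15))*(-163) = (11*(-1/15))*(-163) = -11/15*(-163) = 1793/15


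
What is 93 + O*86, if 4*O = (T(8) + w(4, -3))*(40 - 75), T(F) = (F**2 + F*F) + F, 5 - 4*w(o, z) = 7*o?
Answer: -783361/8 ≈ -97920.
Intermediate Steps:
w(o, z) = 5/4 - 7*o/4
T(F) = F + 2*F**2 (T(F) = (F**2 + F**2) + F = 2*F**2 + F = F + 2*F**2)
O = -18235/16 (O = ((8*(1 + 2*8) + (5/4 - 7/4*4))*(40 - 75))/4 = ((8*(1 + 16) + (5/4 - 7))*(-35))/4 = ((8*17 - 23/4)*(-35))/4 = ((136 - 23/4)*(-35))/4 = ((521/4)*(-35))/4 = (1/4)*(-18235/4) = -18235/16 ≈ -1139.7)
93 + O*86 = 93 - 18235/16*86 = 93 - 784105/8 = -783361/8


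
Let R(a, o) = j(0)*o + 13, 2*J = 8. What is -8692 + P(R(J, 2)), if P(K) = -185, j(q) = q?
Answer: -8877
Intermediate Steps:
J = 4 (J = (½)*8 = 4)
R(a, o) = 13 (R(a, o) = 0*o + 13 = 0 + 13 = 13)
-8692 + P(R(J, 2)) = -8692 - 185 = -8877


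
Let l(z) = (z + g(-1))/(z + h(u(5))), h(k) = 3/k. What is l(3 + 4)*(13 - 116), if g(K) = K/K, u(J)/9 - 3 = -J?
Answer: -4944/41 ≈ -120.59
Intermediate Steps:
u(J) = 27 - 9*J (u(J) = 27 + 9*(-J) = 27 - 9*J)
g(K) = 1
l(z) = (1 + z)/(-⅙ + z) (l(z) = (z + 1)/(z + 3/(27 - 9*5)) = (1 + z)/(z + 3/(27 - 45)) = (1 + z)/(z + 3/(-18)) = (1 + z)/(z + 3*(-1/18)) = (1 + z)/(z - ⅙) = (1 + z)/(-⅙ + z))
l(3 + 4)*(13 - 116) = (6*(1 + (3 + 4))/(-1 + 6*(3 + 4)))*(13 - 116) = (6*(1 + 7)/(-1 + 6*7))*(-103) = (6*8/(-1 + 42))*(-103) = (6*8/41)*(-103) = (6*(1/41)*8)*(-103) = (48/41)*(-103) = -4944/41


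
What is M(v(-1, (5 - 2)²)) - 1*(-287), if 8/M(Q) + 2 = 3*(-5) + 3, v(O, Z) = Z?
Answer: 2005/7 ≈ 286.43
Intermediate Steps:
M(Q) = -4/7 (M(Q) = 8/(-2 + (3*(-5) + 3)) = 8/(-2 + (-15 + 3)) = 8/(-2 - 12) = 8/(-14) = 8*(-1/14) = -4/7)
M(v(-1, (5 - 2)²)) - 1*(-287) = -4/7 - 1*(-287) = -4/7 + 287 = 2005/7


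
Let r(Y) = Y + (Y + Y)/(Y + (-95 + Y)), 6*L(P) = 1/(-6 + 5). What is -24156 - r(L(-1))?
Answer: -10362854/429 ≈ -24156.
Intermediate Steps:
L(P) = -1/6 (L(P) = 1/(6*(-6 + 5)) = (1/6)/(-1) = (1/6)*(-1) = -1/6)
r(Y) = Y + 2*Y/(-95 + 2*Y) (r(Y) = Y + (2*Y)/(-95 + 2*Y) = Y + 2*Y/(-95 + 2*Y))
-24156 - r(L(-1)) = -24156 - (-1)*(-93 + 2*(-1/6))/(6*(-95 + 2*(-1/6))) = -24156 - (-1)*(-93 - 1/3)/(6*(-95 - 1/3)) = -24156 - (-1)*(-280)/(6*(-286/3)*3) = -24156 - (-1)*(-3)*(-280)/(6*286*3) = -24156 - 1*(-70/429) = -24156 + 70/429 = -10362854/429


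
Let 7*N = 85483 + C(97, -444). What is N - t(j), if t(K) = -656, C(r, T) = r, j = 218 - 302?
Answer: 90172/7 ≈ 12882.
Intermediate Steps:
j = -84
N = 85580/7 (N = (85483 + 97)/7 = (1/7)*85580 = 85580/7 ≈ 12226.)
N - t(j) = 85580/7 - 1*(-656) = 85580/7 + 656 = 90172/7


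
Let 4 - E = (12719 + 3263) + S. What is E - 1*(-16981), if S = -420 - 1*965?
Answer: 2388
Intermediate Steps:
S = -1385 (S = -420 - 965 = -1385)
E = -14593 (E = 4 - ((12719 + 3263) - 1385) = 4 - (15982 - 1385) = 4 - 1*14597 = 4 - 14597 = -14593)
E - 1*(-16981) = -14593 - 1*(-16981) = -14593 + 16981 = 2388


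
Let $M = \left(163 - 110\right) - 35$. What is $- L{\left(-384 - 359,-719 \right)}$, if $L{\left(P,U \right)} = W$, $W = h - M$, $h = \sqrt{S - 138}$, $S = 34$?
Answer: $18 - 2 i \sqrt{26} \approx 18.0 - 10.198 i$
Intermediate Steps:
$h = 2 i \sqrt{26}$ ($h = \sqrt{34 - 138} = \sqrt{-104} = 2 i \sqrt{26} \approx 10.198 i$)
$M = 18$ ($M = 53 - 35 = 18$)
$W = -18 + 2 i \sqrt{26}$ ($W = 2 i \sqrt{26} - 18 = -18 + 2 i \sqrt{26} \approx -18.0 + 10.198 i$)
$L{\left(P,U \right)} = -18 + 2 i \sqrt{26}$
$- L{\left(-384 - 359,-719 \right)} = - (-18 + 2 i \sqrt{26}) = 18 - 2 i \sqrt{26}$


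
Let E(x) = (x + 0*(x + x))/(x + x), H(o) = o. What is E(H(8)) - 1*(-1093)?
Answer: 2187/2 ≈ 1093.5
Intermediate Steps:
E(x) = 1/2 (E(x) = (x + 0*(2*x))/((2*x)) = (x + 0)*(1/(2*x)) = x*(1/(2*x)) = 1/2)
E(H(8)) - 1*(-1093) = 1/2 - 1*(-1093) = 1/2 + 1093 = 2187/2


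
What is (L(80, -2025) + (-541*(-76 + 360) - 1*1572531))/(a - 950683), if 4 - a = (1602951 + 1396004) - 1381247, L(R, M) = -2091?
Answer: 75142/111669 ≈ 0.67290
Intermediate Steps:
a = -1617704 (a = 4 - ((1602951 + 1396004) - 1381247) = 4 - (2998955 - 1381247) = 4 - 1*1617708 = 4 - 1617708 = -1617704)
(L(80, -2025) + (-541*(-76 + 360) - 1*1572531))/(a - 950683) = (-2091 + (-541*(-76 + 360) - 1*1572531))/(-1617704 - 950683) = (-2091 + (-541*284 - 1572531))/(-2568387) = (-2091 + (-153644 - 1572531))*(-1/2568387) = (-2091 - 1726175)*(-1/2568387) = -1728266*(-1/2568387) = 75142/111669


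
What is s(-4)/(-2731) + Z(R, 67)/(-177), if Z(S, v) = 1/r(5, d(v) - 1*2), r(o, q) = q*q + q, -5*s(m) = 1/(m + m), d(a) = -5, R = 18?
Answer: -58337/406045080 ≈ -0.00014367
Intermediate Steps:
s(m) = -1/(10*m) (s(m) = -1/(5*(m + m)) = -1/(2*m)/5 = -1/(10*m))
r(o, q) = q + q² (r(o, q) = q² + q = q + q²)
Z(S, v) = 1/42 (Z(S, v) = 1/((-5 - 1*2)*(1 + (-5 - 1*2))) = 1/((-5 - 2)*(1 + (-5 - 2))) = 1/(-7*(1 - 7)) = 1/(-7*(-6)) = 1/42)
s(-4)/(-2731) + Z(R, 67)/(-177) = -⅒/(-4)/(-2731) + (1/42)/(-177) = -⅒*(-¼)*(-1/2731) + (1/42)*(-1/177) = (1/40)*(-1/2731) - 1/7434 = -1/109240 - 1/7434 = -58337/406045080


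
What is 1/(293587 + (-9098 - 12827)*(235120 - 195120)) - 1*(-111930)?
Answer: 98129748807089/876706413 ≈ 1.1193e+5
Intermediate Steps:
1/(293587 + (-9098 - 12827)*(235120 - 195120)) - 1*(-111930) = 1/(293587 - 21925*40000) + 111930 = 1/(293587 - 877000000) + 111930 = 1/(-876706413) + 111930 = -1/876706413 + 111930 = 98129748807089/876706413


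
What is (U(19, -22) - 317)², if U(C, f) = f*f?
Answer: 27889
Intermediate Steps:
U(C, f) = f²
(U(19, -22) - 317)² = ((-22)² - 317)² = (484 - 317)² = 167² = 27889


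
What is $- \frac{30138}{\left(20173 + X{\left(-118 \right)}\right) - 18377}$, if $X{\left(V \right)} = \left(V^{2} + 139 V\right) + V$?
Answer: $\frac{15069}{400} \approx 37.672$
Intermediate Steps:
$X{\left(V \right)} = V^{2} + 140 V$
$- \frac{30138}{\left(20173 + X{\left(-118 \right)}\right) - 18377} = - \frac{30138}{\left(20173 - 118 \left(140 - 118\right)\right) - 18377} = - \frac{30138}{\left(20173 - 2596\right) - 18377} = - \frac{30138}{17577 - 18377} = - \frac{30138}{-800} = \left(-30138\right) \left(- \frac{1}{800}\right) = \frac{15069}{400}$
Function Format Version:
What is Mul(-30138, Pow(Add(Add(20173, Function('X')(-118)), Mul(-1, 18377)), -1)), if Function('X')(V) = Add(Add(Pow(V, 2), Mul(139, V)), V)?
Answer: Rational(15069, 400) ≈ 37.672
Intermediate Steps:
Function('X')(V) = Add(Pow(V, 2), Mul(140, V))
Mul(-30138, Pow(Add(Add(20173, Function('X')(-118)), Mul(-1, 18377)), -1)) = Mul(-30138, Pow(Add(Add(20173, Mul(-118, Add(140, -118))), Mul(-1, 18377)), -1)) = Mul(-30138, Pow(Add(Add(20173, Mul(-118, 22)), -18377), -1)) = Mul(-30138, Pow(Add(Add(20173, -2596), -18377), -1)) = Mul(-30138, Pow(Add(17577, -18377), -1)) = Mul(-30138, Pow(-800, -1)) = Mul(-30138, Rational(-1, 800)) = Rational(15069, 400)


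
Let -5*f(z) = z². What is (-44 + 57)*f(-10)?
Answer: -260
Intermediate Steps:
f(z) = -z²/5
(-44 + 57)*f(-10) = (-44 + 57)*(-⅕*(-10)²) = 13*(-⅕*100) = 13*(-20) = -260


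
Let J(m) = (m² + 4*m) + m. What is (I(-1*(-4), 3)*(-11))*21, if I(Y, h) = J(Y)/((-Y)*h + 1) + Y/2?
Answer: 294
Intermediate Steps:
J(m) = m² + 5*m
I(Y, h) = Y/2 + Y*(5 + Y)/(1 - Y*h) (I(Y, h) = (Y*(5 + Y))/((-Y)*h + 1) + Y/2 = (Y*(5 + Y))/(-Y*h + 1) + Y*(½) = (Y*(5 + Y))/(1 - Y*h) + Y/2 = Y*(5 + Y)/(1 - Y*h) + Y/2 = Y/2 + Y*(5 + Y)/(1 - Y*h))
(I(-1*(-4), 3)*(-11))*21 = (((-1*(-4))*(-11 - (-2)*(-4) - 1*(-4)*3)/(2*(-1 - 1*(-4)*3)))*(-11))*21 = (((½)*4*(-11 - 2*4 + 4*3)/(-1 + 4*3))*(-11))*21 = (((½)*4*(-11 - 8 + 12)/(-1 + 12))*(-11))*21 = (((½)*4*(-7)/11)*(-11))*21 = (((½)*4*(1/11)*(-7))*(-11))*21 = -14/11*(-11)*21 = 14*21 = 294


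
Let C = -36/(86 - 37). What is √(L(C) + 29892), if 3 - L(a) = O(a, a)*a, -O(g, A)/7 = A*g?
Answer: √3516790263/343 ≈ 172.89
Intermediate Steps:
C = -36/49 ≈ -0.73469
O(g, A) = -7*A*g
L(a) = 3 + 7*a³ (L(a) = 3 - (-7*a*a)*a = 3 - (-7*a²)*a = 3 - (-7)*a³ = 3 + 7*a³)
√(L(C) + 29892) = √((3 + 7*(-36/49)³) + 29892) = √((3 + 7*(-46656/117649)) + 29892) = √((3 - 46656/16807) + 29892) = √(3765/16807 + 29892) = √(502398609/16807) = √3516790263/343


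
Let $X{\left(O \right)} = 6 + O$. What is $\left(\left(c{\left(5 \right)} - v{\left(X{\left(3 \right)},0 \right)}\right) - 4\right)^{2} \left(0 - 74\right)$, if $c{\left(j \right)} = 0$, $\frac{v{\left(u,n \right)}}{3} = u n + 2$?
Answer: $-7400$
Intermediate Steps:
$v{\left(u,n \right)} = 6 + 3 n u$ ($v{\left(u,n \right)} = 3 \left(u n + 2\right) = 3 \left(n u + 2\right) = 3 \left(2 + n u\right) = 6 + 3 n u$)
$\left(\left(c{\left(5 \right)} - v{\left(X{\left(3 \right)},0 \right)}\right) - 4\right)^{2} \left(0 - 74\right) = \left(\left(0 - \left(6 + 3 \cdot 0 \left(6 + 3\right)\right)\right) - 4\right)^{2} \left(0 - 74\right) = \left(\left(0 - \left(6 + 3 \cdot 0 \cdot 9\right)\right) - 4\right)^{2} \left(-74\right) = \left(\left(0 - \left(6 + 0\right)\right) - 4\right)^{2} \left(-74\right) = \left(\left(0 - 6\right) - 4\right)^{2} \left(-74\right) = \left(-6 - 4\right)^{2} \left(-74\right) = \left(-10\right)^{2} \left(-74\right) = 100 \left(-74\right) = -7400$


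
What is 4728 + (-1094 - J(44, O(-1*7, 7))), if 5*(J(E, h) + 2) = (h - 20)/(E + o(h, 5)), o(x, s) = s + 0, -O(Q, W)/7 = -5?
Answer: 178161/49 ≈ 3635.9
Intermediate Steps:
O(Q, W) = 35 (O(Q, W) = -7*(-5) = 35)
o(x, s) = s
J(E, h) = -2 + (-20 + h)/(5*(5 + E)) (J(E, h) = -2 + ((h - 20)/(E + 5))/5 = -2 + ((-20 + h)/(5 + E))/5 = -2 + (-20 + h)/(5*(5 + E)))
4728 + (-1094 - J(44, O(-1*7, 7))) = 4728 + (-1094 - (-70 + 35 - 10*44)/(5*(5 + 44))) = 4728 + (-1094 - (-70 + 35 - 440)/(5*49)) = 4728 + (-1094 - (-475)/(5*49)) = 4728 + (-1094 - 1*(-95/49)) = 4728 + (-1094 + 95/49) = 4728 - 53511/49 = 178161/49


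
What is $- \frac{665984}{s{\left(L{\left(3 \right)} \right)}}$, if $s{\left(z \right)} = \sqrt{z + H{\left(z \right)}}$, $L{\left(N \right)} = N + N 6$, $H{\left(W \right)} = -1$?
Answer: $- \frac{332992 \sqrt{5}}{5} \approx -1.4892 \cdot 10^{5}$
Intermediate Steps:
$L{\left(N \right)} = 7 N$ ($L{\left(N \right)} = N + 6 N = 7 N$)
$s{\left(z \right)} = \sqrt{-1 + z}$ ($s{\left(z \right)} = \sqrt{z - 1} = \sqrt{-1 + z}$)
$- \frac{665984}{s{\left(L{\left(3 \right)} \right)}} = - \frac{665984}{\sqrt{-1 + 7 \cdot 3}} = - \frac{665984}{\sqrt{-1 + 21}} = - \frac{665984}{\sqrt{20}} = - \frac{665984}{2 \sqrt{5}} = - 665984 \frac{\sqrt{5}}{10} = - \frac{332992 \sqrt{5}}{5}$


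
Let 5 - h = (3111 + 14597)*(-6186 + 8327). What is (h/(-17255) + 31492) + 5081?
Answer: 668979938/17255 ≈ 38770.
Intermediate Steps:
h = -37912823 (h = 5 - (3111 + 14597)*(-6186 + 8327) = 5 - 17708*2141 = 5 - 1*37912828 = 5 - 37912828 = -37912823)
(h/(-17255) + 31492) + 5081 = (-37912823/(-17255) + 31492) + 5081 = (-37912823*(-1/17255) + 31492) + 5081 = (37912823/17255 + 31492) + 5081 = 581307283/17255 + 5081 = 668979938/17255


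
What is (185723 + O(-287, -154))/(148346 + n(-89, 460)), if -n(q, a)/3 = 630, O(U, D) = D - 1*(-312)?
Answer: 185881/146456 ≈ 1.2692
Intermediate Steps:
O(U, D) = 312 + D (O(U, D) = D + 312 = 312 + D)
n(q, a) = -1890 (n(q, a) = -3*630 = -1890)
(185723 + O(-287, -154))/(148346 + n(-89, 460)) = (185723 + (312 - 154))/(148346 - 1890) = (185723 + 158)/146456 = 185881*(1/146456) = 185881/146456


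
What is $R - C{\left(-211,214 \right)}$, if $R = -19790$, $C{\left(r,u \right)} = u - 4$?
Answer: $-20000$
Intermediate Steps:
$C{\left(r,u \right)} = -4 + u$ ($C{\left(r,u \right)} = u - 4 = -4 + u$)
$R - C{\left(-211,214 \right)} = -19790 - \left(-4 + 214\right) = -19790 - 210 = -20000$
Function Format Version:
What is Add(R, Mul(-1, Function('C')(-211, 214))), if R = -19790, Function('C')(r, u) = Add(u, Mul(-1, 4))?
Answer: -20000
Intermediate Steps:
Function('C')(r, u) = Add(-4, u) (Function('C')(r, u) = Add(u, -4) = Add(-4, u))
Add(R, Mul(-1, Function('C')(-211, 214))) = Add(-19790, Mul(-1, Add(-4, 214))) = Add(-19790, Mul(-1, 210)) = Add(-19790, -210) = -20000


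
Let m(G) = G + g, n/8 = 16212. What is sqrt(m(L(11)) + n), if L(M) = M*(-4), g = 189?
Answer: sqrt(129841) ≈ 360.33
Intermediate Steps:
n = 129696 (n = 8*16212 = 129696)
L(M) = -4*M
m(G) = 189 + G (m(G) = G + 189 = 189 + G)
sqrt(m(L(11)) + n) = sqrt((189 - 4*11) + 129696) = sqrt((189 - 44) + 129696) = sqrt(145 + 129696) = sqrt(129841)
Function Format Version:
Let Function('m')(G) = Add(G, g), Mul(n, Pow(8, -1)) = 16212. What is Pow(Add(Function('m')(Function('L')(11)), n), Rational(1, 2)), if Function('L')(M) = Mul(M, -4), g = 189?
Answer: Pow(129841, Rational(1, 2)) ≈ 360.33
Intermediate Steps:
n = 129696 (n = Mul(8, 16212) = 129696)
Function('L')(M) = Mul(-4, M)
Function('m')(G) = Add(189, G) (Function('m')(G) = Add(G, 189) = Add(189, G))
Pow(Add(Function('m')(Function('L')(11)), n), Rational(1, 2)) = Pow(Add(Add(189, Mul(-4, 11)), 129696), Rational(1, 2)) = Pow(Add(Add(189, -44), 129696), Rational(1, 2)) = Pow(Add(145, 129696), Rational(1, 2)) = Pow(129841, Rational(1, 2))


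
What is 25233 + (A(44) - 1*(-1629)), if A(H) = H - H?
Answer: 26862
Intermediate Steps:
A(H) = 0
25233 + (A(44) - 1*(-1629)) = 25233 + (0 - 1*(-1629)) = 25233 + (0 + 1629) = 25233 + 1629 = 26862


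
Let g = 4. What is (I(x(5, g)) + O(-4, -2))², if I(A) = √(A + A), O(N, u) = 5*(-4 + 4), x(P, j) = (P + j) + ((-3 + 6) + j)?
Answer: 32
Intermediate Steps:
x(P, j) = 3 + P + 2*j (x(P, j) = (P + j) + (3 + j) = 3 + P + 2*j)
O(N, u) = 0 (O(N, u) = 5*0 = 0)
I(A) = √2*√A (I(A) = √(2*A) = √2*√A)
(I(x(5, g)) + O(-4, -2))² = (√2*√(3 + 5 + 2*4) + 0)² = (√2*√(3 + 5 + 8) + 0)² = (√2*√16 + 0)² = (√2*4 + 0)² = (4*√2 + 0)² = (4*√2)² = 32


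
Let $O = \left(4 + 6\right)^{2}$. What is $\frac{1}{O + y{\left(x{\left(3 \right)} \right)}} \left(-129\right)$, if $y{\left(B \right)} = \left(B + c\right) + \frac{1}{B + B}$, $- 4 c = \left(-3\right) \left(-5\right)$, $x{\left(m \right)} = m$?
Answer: $- \frac{1548}{1193} \approx -1.2976$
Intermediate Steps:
$c = - \frac{15}{4}$ ($c = - \frac{\left(-3\right) \left(-5\right)}{4} = \left(- \frac{1}{4}\right) 15 = - \frac{15}{4} \approx -3.75$)
$O = 100$ ($O = 10^{2} = 100$)
$y{\left(B \right)} = - \frac{15}{4} + B + \frac{1}{2 B}$ ($y{\left(B \right)} = \left(B - \frac{15}{4}\right) + \frac{1}{B + B} = \left(- \frac{15}{4} + B\right) + \frac{1}{2 B} = - \frac{15}{4} + B + \frac{1}{2 B}$)
$\frac{1}{O + y{\left(x{\left(3 \right)} \right)}} \left(-129\right) = \frac{1}{100 + \left(- \frac{15}{4} + 3 + \frac{1}{2 \cdot 3}\right)} \left(-129\right) = \frac{1}{100 + \left(- \frac{15}{4} + 3 + \frac{1}{2} \cdot \frac{1}{3}\right)} \left(-129\right) = \frac{1}{100 + \left(- \frac{15}{4} + 3 + \frac{1}{6}\right)} \left(-129\right) = \frac{1}{100 - \frac{7}{12}} \left(-129\right) = \frac{1}{\frac{1193}{12}} \left(-129\right) = \frac{12}{1193} \left(-129\right) = - \frac{1548}{1193}$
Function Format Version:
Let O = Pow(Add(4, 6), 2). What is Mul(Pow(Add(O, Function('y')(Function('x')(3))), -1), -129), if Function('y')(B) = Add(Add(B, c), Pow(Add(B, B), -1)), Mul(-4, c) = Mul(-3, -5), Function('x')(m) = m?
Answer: Rational(-1548, 1193) ≈ -1.2976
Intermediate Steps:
c = Rational(-15, 4) (c = Mul(Rational(-1, 4), Mul(-3, -5)) = Mul(Rational(-1, 4), 15) = Rational(-15, 4) ≈ -3.7500)
O = 100 (O = Pow(10, 2) = 100)
Function('y')(B) = Add(Rational(-15, 4), B, Mul(Rational(1, 2), Pow(B, -1))) (Function('y')(B) = Add(Add(B, Rational(-15, 4)), Pow(Add(B, B), -1)) = Add(Add(Rational(-15, 4), B), Pow(Mul(2, B), -1)) = Add(Add(Rational(-15, 4), B), Mul(Rational(1, 2), Pow(B, -1))) = Add(Rational(-15, 4), B, Mul(Rational(1, 2), Pow(B, -1))))
Mul(Pow(Add(O, Function('y')(Function('x')(3))), -1), -129) = Mul(Pow(Add(100, Add(Rational(-15, 4), 3, Mul(Rational(1, 2), Pow(3, -1)))), -1), -129) = Mul(Pow(Add(100, Add(Rational(-15, 4), 3, Mul(Rational(1, 2), Rational(1, 3)))), -1), -129) = Mul(Pow(Add(100, Add(Rational(-15, 4), 3, Rational(1, 6))), -1), -129) = Mul(Pow(Add(100, Rational(-7, 12)), -1), -129) = Mul(Pow(Rational(1193, 12), -1), -129) = Mul(Rational(12, 1193), -129) = Rational(-1548, 1193)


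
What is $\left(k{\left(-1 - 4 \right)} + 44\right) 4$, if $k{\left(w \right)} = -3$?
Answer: $164$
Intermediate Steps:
$\left(k{\left(-1 - 4 \right)} + 44\right) 4 = \left(-3 + 44\right) 4 = 41 \cdot 4 = 164$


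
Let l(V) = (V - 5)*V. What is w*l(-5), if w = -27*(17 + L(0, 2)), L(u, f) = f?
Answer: -25650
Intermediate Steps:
l(V) = V*(-5 + V) (l(V) = (-5 + V)*V = V*(-5 + V))
w = -513 (w = -27*(17 + 2) = -27*19 = -513)
w*l(-5) = -(-2565)*(-5 - 5) = -(-2565)*(-10) = -513*50 = -25650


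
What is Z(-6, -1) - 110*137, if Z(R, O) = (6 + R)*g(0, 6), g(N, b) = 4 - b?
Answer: -15070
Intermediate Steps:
Z(R, O) = -12 - 2*R (Z(R, O) = (6 + R)*(4 - 1*6) = (6 + R)*(4 - 6) = (6 + R)*(-2) = -12 - 2*R)
Z(-6, -1) - 110*137 = (-12 - 2*(-6)) - 110*137 = (-12 + 12) - 15070 = 0 - 15070 = -15070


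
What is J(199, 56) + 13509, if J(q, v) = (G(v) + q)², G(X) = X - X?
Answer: 53110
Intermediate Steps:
G(X) = 0
J(q, v) = q² (J(q, v) = (0 + q)² = q²)
J(199, 56) + 13509 = 199² + 13509 = 39601 + 13509 = 53110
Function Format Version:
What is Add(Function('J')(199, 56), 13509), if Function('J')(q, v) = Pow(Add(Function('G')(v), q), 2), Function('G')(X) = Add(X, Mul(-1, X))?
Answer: 53110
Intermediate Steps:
Function('G')(X) = 0
Function('J')(q, v) = Pow(q, 2) (Function('J')(q, v) = Pow(Add(0, q), 2) = Pow(q, 2))
Add(Function('J')(199, 56), 13509) = Add(Pow(199, 2), 13509) = Add(39601, 13509) = 53110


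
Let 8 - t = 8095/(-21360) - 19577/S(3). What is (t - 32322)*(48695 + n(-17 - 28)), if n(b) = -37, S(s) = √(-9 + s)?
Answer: -3358467342581/2136 - 476288833*I*√6/3 ≈ -1.5723e+9 - 3.8889e+8*I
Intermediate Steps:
t = 35795/4272 - 19577*I*√6/6 (t = 8 - (8095/(-21360) - 19577/√(-9 + 3)) = 8 - (8095*(-1/21360) - 19577*(-I*√6/6)) = 8 - (-1619/4272 - 19577*(-I*√6/6)) = 8 - (-1619/4272 - (-19577)*I*√6/6) = 8 - (-1619/4272 + 19577*I*√6/6) = 8 + (1619/4272 - 19577*I*√6/6) = 35795/4272 - 19577*I*√6/6 ≈ 8.379 - 7992.3*I)
(t - 32322)*(48695 + n(-17 - 28)) = ((35795/4272 - 19577*I*√6/6) - 32322)*(48695 - 37) = (-138043789/4272 - 19577*I*√6/6)*48658 = -3358467342581/2136 - 476288833*I*√6/3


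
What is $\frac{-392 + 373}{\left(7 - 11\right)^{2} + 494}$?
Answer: $- \frac{19}{510} \approx -0.037255$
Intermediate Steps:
$\frac{-392 + 373}{\left(7 - 11\right)^{2} + 494} = - \frac{19}{\left(-4\right)^{2} + 494} = - \frac{19}{16 + 494} = - \frac{19}{510}$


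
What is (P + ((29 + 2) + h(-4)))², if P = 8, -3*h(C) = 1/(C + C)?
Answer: 877969/576 ≈ 1524.3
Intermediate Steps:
h(C) = -1/(6*C) (h(C) = -1/(3*(C + C)) = -1/(2*C)/3 = -1/(6*C))
(P + ((29 + 2) + h(-4)))² = (8 + ((29 + 2) - ⅙/(-4)))² = (8 + (31 - ⅙*(-¼)))² = (8 + (31 + 1/24))² = (8 + 745/24)² = (937/24)² = 877969/576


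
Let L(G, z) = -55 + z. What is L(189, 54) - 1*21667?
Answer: -21668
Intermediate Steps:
L(189, 54) - 1*21667 = (-55 + 54) - 1*21667 = -1 - 21667 = -21668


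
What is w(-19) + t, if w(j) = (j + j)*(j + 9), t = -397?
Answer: -17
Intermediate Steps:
w(j) = 2*j*(9 + j) (w(j) = (2*j)*(9 + j) = 2*j*(9 + j))
w(-19) + t = 2*(-19)*(9 - 19) - 397 = 2*(-19)*(-10) - 397 = 380 - 397 = -17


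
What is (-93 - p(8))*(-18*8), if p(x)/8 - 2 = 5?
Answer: 21456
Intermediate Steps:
p(x) = 56 (p(x) = 16 + 8*5 = 16 + 40 = 56)
(-93 - p(8))*(-18*8) = (-93 - 1*56)*(-18*8) = (-93 - 56)*(-144) = -149*(-144) = 21456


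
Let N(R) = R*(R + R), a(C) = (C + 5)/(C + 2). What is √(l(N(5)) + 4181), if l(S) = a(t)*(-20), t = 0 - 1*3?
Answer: 3*√469 ≈ 64.969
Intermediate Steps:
t = -3 (t = 0 - 3 = -3)
a(C) = (5 + C)/(2 + C)
N(R) = 2*R² (N(R) = R*(2*R) = 2*R²)
l(S) = 40 (l(S) = ((5 - 3)/(2 - 3))*(-20) = (2/(-1))*(-20) = -1*2*(-20) = -2*(-20) = 40)
√(l(N(5)) + 4181) = √(40 + 4181) = √4221 = 3*√469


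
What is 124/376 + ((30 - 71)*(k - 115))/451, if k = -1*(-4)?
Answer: 10775/1034 ≈ 10.421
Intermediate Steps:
k = 4
124/376 + ((30 - 71)*(k - 115))/451 = 124/376 + ((30 - 71)*(4 - 115))/451 = 124*(1/376) - 41*(-111)*(1/451) = 31/94 + 4551*(1/451) = 31/94 + 111/11 = 10775/1034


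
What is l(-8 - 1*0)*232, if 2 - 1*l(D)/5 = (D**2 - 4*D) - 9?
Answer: -98600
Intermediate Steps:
l(D) = 55 - 5*D**2 + 20*D (l(D) = 10 - 5*((D**2 - 4*D) - 9) = 10 - 5*(-9 + D**2 - 4*D) = 10 + (45 - 5*D**2 + 20*D) = 55 - 5*D**2 + 20*D)
l(-8 - 1*0)*232 = (55 - 5*(-8 - 1*0)**2 + 20*(-8 - 1*0))*232 = (55 - 5*(-8 + 0)**2 + 20*(-8 + 0))*232 = (55 - 5*(-8)**2 + 20*(-8))*232 = (55 - 5*64 - 160)*232 = (55 - 320 - 160)*232 = -425*232 = -98600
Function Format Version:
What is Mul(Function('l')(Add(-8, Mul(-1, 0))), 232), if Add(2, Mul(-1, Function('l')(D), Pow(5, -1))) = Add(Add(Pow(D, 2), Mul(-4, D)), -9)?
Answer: -98600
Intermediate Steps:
Function('l')(D) = Add(55, Mul(-5, Pow(D, 2)), Mul(20, D)) (Function('l')(D) = Add(10, Mul(-5, Add(Add(Pow(D, 2), Mul(-4, D)), -9))) = Add(10, Mul(-5, Add(-9, Pow(D, 2), Mul(-4, D)))) = Add(10, Add(45, Mul(-5, Pow(D, 2)), Mul(20, D))) = Add(55, Mul(-5, Pow(D, 2)), Mul(20, D)))
Mul(Function('l')(Add(-8, Mul(-1, 0))), 232) = Mul(Add(55, Mul(-5, Pow(Add(-8, Mul(-1, 0)), 2)), Mul(20, Add(-8, Mul(-1, 0)))), 232) = Mul(Add(55, Mul(-5, Pow(Add(-8, 0), 2)), Mul(20, Add(-8, 0))), 232) = Mul(Add(55, Mul(-5, Pow(-8, 2)), Mul(20, -8)), 232) = Mul(Add(55, Mul(-5, 64), -160), 232) = Mul(Add(55, -320, -160), 232) = Mul(-425, 232) = -98600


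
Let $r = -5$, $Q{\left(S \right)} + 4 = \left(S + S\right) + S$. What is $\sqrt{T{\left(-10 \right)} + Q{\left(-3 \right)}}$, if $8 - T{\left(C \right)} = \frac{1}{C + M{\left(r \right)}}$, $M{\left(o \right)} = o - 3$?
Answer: $\frac{i \sqrt{178}}{6} \approx 2.2236 i$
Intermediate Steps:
$Q{\left(S \right)} = -4 + 3 S$ ($Q{\left(S \right)} = -4 + \left(\left(S + S\right) + S\right) = -4 + \left(2 S + S\right) = -4 + 3 S$)
$M{\left(o \right)} = -3 + o$ ($M{\left(o \right)} = o - 3 = -3 + o$)
$T{\left(C \right)} = 8 - \frac{1}{-8 + C}$ ($T{\left(C \right)} = 8 - \frac{1}{C - 8} = 8 - \frac{1}{-8 + C}$)
$\sqrt{T{\left(-10 \right)} + Q{\left(-3 \right)}} = \sqrt{\frac{-65 + 8 \left(-10\right)}{-8 - 10} + \left(-4 + 3 \left(-3\right)\right)} = \sqrt{\frac{-65 - 80}{-18} - 13} = \sqrt{\left(- \frac{1}{18}\right) \left(-145\right) - 13} = \sqrt{\frac{145}{18} - 13} = \sqrt{- \frac{89}{18}} = \frac{i \sqrt{178}}{6}$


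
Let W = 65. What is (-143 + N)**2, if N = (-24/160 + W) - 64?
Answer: 8082649/400 ≈ 20207.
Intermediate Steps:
N = 17/20 (N = (-24/160 + 65) - 64 = (-24*1/160 + 65) - 64 = (-3/20 + 65) - 64 = 1297/20 - 64 = 17/20 ≈ 0.85000)
(-143 + N)**2 = (-143 + 17/20)**2 = (-2843/20)**2 = 8082649/400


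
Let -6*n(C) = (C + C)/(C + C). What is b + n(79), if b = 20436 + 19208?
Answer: 237863/6 ≈ 39644.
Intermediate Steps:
n(C) = -⅙ (n(C) = -(C + C)/(6*(C + C)) = -2*C/(6*(2*C)) = -2*C*1/(2*C)/6 = -⅙*1 = -⅙)
b = 39644
b + n(79) = 39644 - ⅙ = 237863/6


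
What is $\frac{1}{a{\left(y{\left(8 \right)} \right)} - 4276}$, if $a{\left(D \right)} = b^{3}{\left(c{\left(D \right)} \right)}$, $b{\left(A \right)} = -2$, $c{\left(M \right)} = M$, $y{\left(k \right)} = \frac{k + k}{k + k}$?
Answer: $- \frac{1}{4284} \approx -0.00023343$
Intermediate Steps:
$y{\left(k \right)} = 1$ ($y{\left(k \right)} = \frac{2 k}{2 k} = 2 k \frac{1}{2 k} = 1$)
$a{\left(D \right)} = -8$ ($a{\left(D \right)} = \left(-2\right)^{3} = -8$)
$\frac{1}{a{\left(y{\left(8 \right)} \right)} - 4276} = \frac{1}{-8 - 4276} = \frac{1}{-4284} = - \frac{1}{4284}$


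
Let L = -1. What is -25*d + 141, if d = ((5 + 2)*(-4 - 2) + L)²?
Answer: -46084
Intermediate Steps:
d = 1849 (d = ((5 + 2)*(-4 - 2) - 1)² = (7*(-6) - 1)² = (-42 - 1)² = (-43)² = 1849)
-25*d + 141 = -25*1849 + 141 = -46225 + 141 = -46084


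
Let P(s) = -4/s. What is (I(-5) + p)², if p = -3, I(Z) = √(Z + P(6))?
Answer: (9 - I*√51)²/9 ≈ 3.3333 - 14.283*I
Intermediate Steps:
I(Z) = √(-⅔ + Z) (I(Z) = √(Z - 4/6) = √(Z - 4*⅙) = √(Z - ⅔) = √(-⅔ + Z))
(I(-5) + p)² = (√(-6 + 9*(-5))/3 - 3)² = (√(-6 - 45)/3 - 3)² = (√(-51)/3 - 3)² = ((I*√51)/3 - 3)² = (I*√51/3 - 3)² = (-3 + I*√51/3)²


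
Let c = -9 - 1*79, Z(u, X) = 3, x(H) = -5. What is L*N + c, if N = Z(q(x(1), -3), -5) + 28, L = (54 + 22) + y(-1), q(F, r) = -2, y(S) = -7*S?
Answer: 2485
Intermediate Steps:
c = -88 (c = -9 - 79 = -88)
L = 83 (L = (54 + 22) - 7*(-1) = 76 + 7 = 83)
N = 31 (N = 3 + 28 = 31)
L*N + c = 83*31 - 88 = 2573 - 88 = 2485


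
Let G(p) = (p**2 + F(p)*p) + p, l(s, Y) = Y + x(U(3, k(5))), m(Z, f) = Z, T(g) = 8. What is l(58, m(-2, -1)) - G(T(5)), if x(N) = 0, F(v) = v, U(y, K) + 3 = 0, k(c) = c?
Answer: -138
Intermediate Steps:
U(y, K) = -3 (U(y, K) = -3 + 0 = -3)
l(s, Y) = Y (l(s, Y) = Y + 0 = Y)
G(p) = p + 2*p**2 (G(p) = (p**2 + p*p) + p = (p**2 + p**2) + p = 2*p**2 + p = p + 2*p**2)
l(58, m(-2, -1)) - G(T(5)) = -2 - 8*(1 + 2*8) = -2 - 8*(1 + 16) = -2 - 8*17 = -2 - 1*136 = -2 - 136 = -138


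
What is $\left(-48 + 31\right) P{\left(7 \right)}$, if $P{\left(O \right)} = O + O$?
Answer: $-238$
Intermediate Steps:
$P{\left(O \right)} = 2 O$
$\left(-48 + 31\right) P{\left(7 \right)} = \left(-48 + 31\right) 2 \cdot 7 = \left(-17\right) 14 = -238$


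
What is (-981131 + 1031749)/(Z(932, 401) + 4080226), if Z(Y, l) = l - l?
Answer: 25309/2040113 ≈ 0.012406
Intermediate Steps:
Z(Y, l) = 0
(-981131 + 1031749)/(Z(932, 401) + 4080226) = (-981131 + 1031749)/(0 + 4080226) = 50618/4080226 = 50618*(1/4080226) = 25309/2040113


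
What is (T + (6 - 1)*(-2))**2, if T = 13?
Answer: 9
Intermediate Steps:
(T + (6 - 1)*(-2))**2 = (13 + (6 - 1)*(-2))**2 = (13 + 5*(-2))**2 = (13 - 10)**2 = 3**2 = 9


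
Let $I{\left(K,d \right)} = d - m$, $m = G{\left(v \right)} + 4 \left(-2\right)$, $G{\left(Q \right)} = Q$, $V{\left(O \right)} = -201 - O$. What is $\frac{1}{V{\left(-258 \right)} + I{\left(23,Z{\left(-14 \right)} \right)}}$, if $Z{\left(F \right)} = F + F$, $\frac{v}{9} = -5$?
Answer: $\frac{1}{82} \approx 0.012195$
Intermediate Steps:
$v = -45$ ($v = 9 \left(-5\right) = -45$)
$Z{\left(F \right)} = 2 F$
$m = -53$ ($m = -45 + 4 \left(-2\right) = -45 - 8 = -53$)
$I{\left(K,d \right)} = 53 + d$ ($I{\left(K,d \right)} = d - -53 = d + 53 = 53 + d$)
$\frac{1}{V{\left(-258 \right)} + I{\left(23,Z{\left(-14 \right)} \right)}} = \frac{1}{\left(-201 - -258\right) + \left(53 + 2 \left(-14\right)\right)} = \frac{1}{\left(-201 + 258\right) + \left(53 - 28\right)} = \frac{1}{57 + 25} = \frac{1}{82}$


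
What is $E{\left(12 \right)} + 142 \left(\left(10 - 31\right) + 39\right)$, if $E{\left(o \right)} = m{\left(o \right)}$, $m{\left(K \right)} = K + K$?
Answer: $2580$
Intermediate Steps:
$m{\left(K \right)} = 2 K$
$E{\left(o \right)} = 2 o$
$E{\left(12 \right)} + 142 \left(\left(10 - 31\right) + 39\right) = 2 \cdot 12 + 142 \left(\left(10 - 31\right) + 39\right) = 24 + 142 \left(-21 + 39\right) = 24 + 142 \cdot 18 = 24 + 2556 = 2580$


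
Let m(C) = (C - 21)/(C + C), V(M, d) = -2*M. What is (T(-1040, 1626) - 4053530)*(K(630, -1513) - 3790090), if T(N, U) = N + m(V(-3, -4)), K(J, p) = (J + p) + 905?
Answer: 15367100748345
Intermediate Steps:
m(C) = (-21 + C)/(2*C) (m(C) = (-21 + C)/((2*C)) = (-21 + C)*(1/(2*C)) = (-21 + C)/(2*C))
K(J, p) = 905 + J + p
T(N, U) = -5/4 + N (T(N, U) = N + (-21 - 2*(-3))/(2*((-2*(-3)))) = N + (1/2)*(-21 + 6)/6 = N + (1/2)*(1/6)*(-15) = N - 5/4 = -5/4 + N)
(T(-1040, 1626) - 4053530)*(K(630, -1513) - 3790090) = ((-5/4 - 1040) - 4053530)*((905 + 630 - 1513) - 3790090) = (-4165/4 - 4053530)*(22 - 3790090) = -16218285/4*(-3790068) = 15367100748345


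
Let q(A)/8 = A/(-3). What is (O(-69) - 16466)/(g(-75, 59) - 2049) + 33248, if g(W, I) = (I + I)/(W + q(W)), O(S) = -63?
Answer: 8513786861/256007 ≈ 33256.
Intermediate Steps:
q(A) = -8*A/3 (q(A) = 8*(A/(-3)) = 8*(A*(-1/3)) = 8*(-A/3) = -8*A/3)
g(W, I) = -6*I/(5*W) (g(W, I) = (I + I)/(W - 8*W/3) = (2*I)/((-5*W/3)) = (2*I)*(-3/(5*W)) = -6*I/(5*W))
(O(-69) - 16466)/(g(-75, 59) - 2049) + 33248 = (-63 - 16466)/(-6/5*59/(-75) - 2049) + 33248 = -16529/(-6/5*59*(-1/75) - 2049) + 33248 = -16529/(118/125 - 2049) + 33248 = -16529/(-256007/125) + 33248 = -16529*(-125/256007) + 33248 = 2066125/256007 + 33248 = 8513786861/256007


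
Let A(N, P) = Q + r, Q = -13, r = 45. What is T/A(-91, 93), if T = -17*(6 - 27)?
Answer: 357/32 ≈ 11.156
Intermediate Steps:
T = 357 (T = -17*(-21) = 357)
A(N, P) = 32 (A(N, P) = -13 + 45 = 32)
T/A(-91, 93) = 357/32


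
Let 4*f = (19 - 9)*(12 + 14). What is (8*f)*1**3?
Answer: 520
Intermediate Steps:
f = 65 (f = ((19 - 9)*(12 + 14))/4 = (10*26)/4 = (1/4)*260 = 65)
(8*f)*1**3 = (8*65)*1**3 = 520*1 = 520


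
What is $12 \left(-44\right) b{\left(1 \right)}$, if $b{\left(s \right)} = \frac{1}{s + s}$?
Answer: $-264$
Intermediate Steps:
$b{\left(s \right)} = \frac{1}{2 s}$
$12 \left(-44\right) b{\left(1 \right)} = 12 \left(-44\right) \frac{1}{2 \cdot 1} = - 528 \cdot \frac{1}{2} \cdot 1 = \left(-528\right) \frac{1}{2} = -264$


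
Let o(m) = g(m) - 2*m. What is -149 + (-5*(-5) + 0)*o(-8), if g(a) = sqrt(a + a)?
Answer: 251 + 100*I ≈ 251.0 + 100.0*I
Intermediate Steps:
g(a) = sqrt(2)*sqrt(a) (g(a) = sqrt(2*a) = sqrt(2)*sqrt(a))
o(m) = -2*m + sqrt(2)*sqrt(m) (o(m) = sqrt(2)*sqrt(m) - 2*m = -2*m + sqrt(2)*sqrt(m))
-149 + (-5*(-5) + 0)*o(-8) = -149 + (-5*(-5) + 0)*(-2*(-8) + sqrt(2)*sqrt(-8)) = -149 + (25 + 0)*(16 + sqrt(2)*(2*I*sqrt(2))) = -149 + 25*(16 + 4*I) = -149 + (400 + 100*I) = 251 + 100*I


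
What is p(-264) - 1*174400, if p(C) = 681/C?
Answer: -15347427/88 ≈ -1.7440e+5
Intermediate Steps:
p(-264) - 1*174400 = 681/(-264) - 1*174400 = 681*(-1/264) - 174400 = -227/88 - 174400 = -15347427/88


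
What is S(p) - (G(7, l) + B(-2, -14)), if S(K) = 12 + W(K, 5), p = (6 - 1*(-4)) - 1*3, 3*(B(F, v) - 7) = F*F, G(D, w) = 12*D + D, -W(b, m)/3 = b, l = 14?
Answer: -325/3 ≈ -108.33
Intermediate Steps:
W(b, m) = -3*b
G(D, w) = 13*D
B(F, v) = 7 + F²/3 (B(F, v) = 7 + (F*F)/3 = 7 + F²/3)
p = 7 (p = (6 + 4) - 3 = 10 - 3 = 7)
S(K) = 12 - 3*K
S(p) - (G(7, l) + B(-2, -14)) = (12 - 3*7) - (13*7 + (7 + (⅓)*(-2)²)) = (12 - 21) - (91 + (7 + (⅓)*4)) = -9 - (91 + (7 + 4/3)) = -9 - (91 + 25/3) = -9 - 1*298/3 = -9 - 298/3 = -325/3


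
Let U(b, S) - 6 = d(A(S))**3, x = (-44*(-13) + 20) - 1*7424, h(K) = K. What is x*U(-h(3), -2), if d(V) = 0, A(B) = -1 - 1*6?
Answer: -40992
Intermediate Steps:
A(B) = -7 (A(B) = -1 - 6 = -7)
x = -6832 (x = (572 + 20) - 7424 = 592 - 7424 = -6832)
U(b, S) = 6 (U(b, S) = 6 + 0**3 = 6 + 0 = 6)
x*U(-h(3), -2) = -6832*6 = -40992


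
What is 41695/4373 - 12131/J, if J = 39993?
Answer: 1614459272/174889389 ≈ 9.2313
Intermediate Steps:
41695/4373 - 12131/J = 41695/4373 - 12131/39993 = 1614459272/174889389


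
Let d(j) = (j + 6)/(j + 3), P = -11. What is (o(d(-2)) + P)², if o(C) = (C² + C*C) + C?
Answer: 625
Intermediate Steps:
d(j) = (6 + j)/(3 + j)
o(C) = C + 2*C² (o(C) = (C² + C²) + C = 2*C² + C = C + 2*C²)
(o(d(-2)) + P)² = (((6 - 2)/(3 - 2))*(1 + 2*((6 - 2)/(3 - 2))) - 11)² = ((4/1)*(1 + 2*(4/1)) - 11)² = ((1*4)*(1 + 2*(1*4)) - 11)² = (4*(1 + 2*4) - 11)² = (4*(1 + 8) - 11)² = (4*9 - 11)² = (36 - 11)² = 25² = 625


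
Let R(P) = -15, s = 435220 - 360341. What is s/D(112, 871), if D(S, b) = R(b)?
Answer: -74879/15 ≈ -4991.9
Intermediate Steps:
s = 74879
D(S, b) = -15
s/D(112, 871) = 74879/(-15) = 74879*(-1/15) = -74879/15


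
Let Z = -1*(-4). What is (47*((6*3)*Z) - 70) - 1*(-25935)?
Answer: 29249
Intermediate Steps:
Z = 4
(47*((6*3)*Z) - 70) - 1*(-25935) = (47*((6*3)*4) - 70) - 1*(-25935) = (47*(18*4) - 70) + 25935 = (47*72 - 70) + 25935 = (3384 - 70) + 25935 = 3314 + 25935 = 29249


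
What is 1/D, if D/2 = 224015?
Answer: 1/448030 ≈ 2.2320e-6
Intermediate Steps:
D = 448030 (D = 2*224015 = 448030)
1/D = 1/448030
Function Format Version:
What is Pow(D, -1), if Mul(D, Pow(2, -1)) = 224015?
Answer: Rational(1, 448030) ≈ 2.2320e-6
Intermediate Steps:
D = 448030 (D = Mul(2, 224015) = 448030)
Pow(D, -1) = Pow(448030, -1) = Rational(1, 448030)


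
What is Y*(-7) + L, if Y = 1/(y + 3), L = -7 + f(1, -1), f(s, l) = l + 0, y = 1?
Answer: -39/4 ≈ -9.7500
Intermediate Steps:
f(s, l) = l
L = -8 (L = -7 - 1 = -8)
Y = ¼ (Y = 1/(1 + 3) = 1/4 = ¼ ≈ 0.25000)
Y*(-7) + L = (¼)*(-7) - 8 = -7/4 - 8 = -39/4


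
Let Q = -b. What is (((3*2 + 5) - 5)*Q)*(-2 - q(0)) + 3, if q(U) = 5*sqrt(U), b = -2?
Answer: -21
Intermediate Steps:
Q = 2 (Q = -1*(-2) = 2)
(((3*2 + 5) - 5)*Q)*(-2 - q(0)) + 3 = (((3*2 + 5) - 5)*2)*(-2 - 5*sqrt(0)) + 3 = (((6 + 5) - 5)*2)*(-2 - 5*0) + 3 = ((11 - 5)*2)*(-2 - 1*0) + 3 = (6*2)*(-2 + 0) + 3 = 12*(-2) + 3 = -24 + 3 = -21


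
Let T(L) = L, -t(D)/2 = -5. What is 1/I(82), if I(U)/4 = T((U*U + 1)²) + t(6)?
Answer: 1/180902540 ≈ 5.5278e-9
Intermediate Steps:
t(D) = 10 (t(D) = -2*(-5) = 10)
I(U) = 40 + 4*(1 + U²)² (I(U) = 4*((U*U + 1)² + 10) = 4*((U² + 1)² + 10) = 4*((1 + U²)² + 10) = 4*(10 + (1 + U²)²) = 40 + 4*(1 + U²)²)
1/I(82) = 1/(40 + 4*(1 + 82²)²) = 1/(40 + 4*(1 + 6724)²) = 1/(40 + 4*6725²) = 1/(40 + 4*45225625) = 1/(40 + 180902500) = 1/180902540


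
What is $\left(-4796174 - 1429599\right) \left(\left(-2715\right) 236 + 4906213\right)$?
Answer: $-26555866635629$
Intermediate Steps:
$\left(-4796174 - 1429599\right) \left(\left(-2715\right) 236 + 4906213\right) = - 6225773 \left(-640740 + 4906213\right) = \left(-6225773\right) 4265473 = -26555866635629$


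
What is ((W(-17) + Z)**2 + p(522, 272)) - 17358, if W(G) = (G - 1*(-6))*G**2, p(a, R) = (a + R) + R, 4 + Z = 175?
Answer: 9031772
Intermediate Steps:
Z = 171 (Z = -4 + 175 = 171)
p(a, R) = a + 2*R (p(a, R) = (R + a) + R = a + 2*R)
W(G) = G**2*(6 + G) (W(G) = (G + 6)*G**2 = (6 + G)*G**2 = G**2*(6 + G))
((W(-17) + Z)**2 + p(522, 272)) - 17358 = (((-17)**2*(6 - 17) + 171)**2 + (522 + 2*272)) - 17358 = ((289*(-11) + 171)**2 + (522 + 544)) - 17358 = ((-3179 + 171)**2 + 1066) - 17358 = ((-3008)**2 + 1066) - 17358 = (9048064 + 1066) - 17358 = 9049130 - 17358 = 9031772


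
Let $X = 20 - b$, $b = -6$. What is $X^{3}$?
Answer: $17576$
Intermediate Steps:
$X = 26$ ($X = 20 - -6 = 20 + 6 = 26$)
$X^{3} = 26^{3} = 17576$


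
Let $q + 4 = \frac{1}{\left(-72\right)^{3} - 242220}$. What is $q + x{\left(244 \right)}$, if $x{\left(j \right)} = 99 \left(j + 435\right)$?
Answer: $\frac{41369912555}{615468} \approx 67217.0$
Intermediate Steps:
$x{\left(j \right)} = 43065 + 99 j$ ($x{\left(j \right)} = 99 \left(435 + j\right) = 43065 + 99 j$)
$q = - \frac{2461873}{615468}$ ($q = -4 + \frac{1}{\left(-72\right)^{3} - 242220} = -4 + \frac{1}{-373248 - 242220} = -4 + \frac{1}{-615468} = -4 - \frac{1}{615468} = - \frac{2461873}{615468} \approx -4.0$)
$q + x{\left(244 \right)} = - \frac{2461873}{615468} + \left(43065 + 99 \cdot 244\right) = - \frac{2461873}{615468} + \left(43065 + 24156\right) = - \frac{2461873}{615468} + 67221 = \frac{41369912555}{615468}$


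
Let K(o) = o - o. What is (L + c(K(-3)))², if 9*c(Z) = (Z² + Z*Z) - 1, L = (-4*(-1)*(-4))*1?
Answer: 21025/81 ≈ 259.57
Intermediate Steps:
K(o) = 0
L = -16 (L = (4*(-4))*1 = -16*1 = -16)
c(Z) = -⅑ + 2*Z²/9 (c(Z) = ((Z² + Z*Z) - 1)/9 = ((Z² + Z²) - 1)/9 = (2*Z² - 1)/9 = (-1 + 2*Z²)/9 = -⅑ + 2*Z²/9)
(L + c(K(-3)))² = (-16 + (-⅑ + (2/9)*0²))² = (-16 + (-⅑ + (2/9)*0))² = (-16 + (-⅑ + 0))² = (-16 - ⅑)² = (-145/9)² = 21025/81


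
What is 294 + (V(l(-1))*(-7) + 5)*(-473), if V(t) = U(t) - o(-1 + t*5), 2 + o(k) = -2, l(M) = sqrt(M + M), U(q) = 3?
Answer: 21106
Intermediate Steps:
l(M) = sqrt(2)*sqrt(M) (l(M) = sqrt(2*M) = sqrt(2)*sqrt(M))
o(k) = -4 (o(k) = -2 - 2 = -4)
V(t) = 7 (V(t) = 3 - 1*(-4) = 3 + 4 = 7)
294 + (V(l(-1))*(-7) + 5)*(-473) = 294 + (7*(-7) + 5)*(-473) = 294 + (-49 + 5)*(-473) = 294 - 44*(-473) = 294 + 20812 = 21106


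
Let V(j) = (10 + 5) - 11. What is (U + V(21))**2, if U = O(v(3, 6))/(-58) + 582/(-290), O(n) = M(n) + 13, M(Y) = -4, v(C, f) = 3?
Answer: 284089/84100 ≈ 3.3780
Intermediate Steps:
V(j) = 4 (V(j) = 15 - 11 = 4)
O(n) = 9 (O(n) = -4 + 13 = 9)
U = -627/290 (U = 9/(-58) + 582/(-290) = 9*(-1/58) + 582*(-1/290) = -9/58 - 291/145 = -627/290 ≈ -2.1621)
(U + V(21))**2 = (-627/290 + 4)**2 = (533/290)**2 = 284089/84100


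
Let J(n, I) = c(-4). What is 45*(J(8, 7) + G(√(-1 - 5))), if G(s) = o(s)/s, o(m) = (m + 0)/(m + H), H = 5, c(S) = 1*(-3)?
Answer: 45*(-3*√6 + 14*I)/(√6 - 5*I) ≈ -127.74 - 3.5557*I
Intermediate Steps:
c(S) = -3
J(n, I) = -3
o(m) = m/(5 + m) (o(m) = (m + 0)/(m + 5) = m/(5 + m))
G(s) = 1/(5 + s) (G(s) = (s/(5 + s))/s = 1/(5 + s))
45*(J(8, 7) + G(√(-1 - 5))) = 45*(-3 + 1/(5 + √(-1 - 5))) = 45*(-3 + 1/(5 + √(-6))) = 45*(-3 + 1/(5 + I*√6)) = -135 + 45/(5 + I*√6)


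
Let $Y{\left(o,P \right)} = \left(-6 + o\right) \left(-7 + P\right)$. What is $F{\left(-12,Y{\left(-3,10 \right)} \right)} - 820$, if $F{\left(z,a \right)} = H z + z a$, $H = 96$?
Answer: $-1648$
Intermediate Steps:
$Y{\left(o,P \right)} = \left(-7 + P\right) \left(-6 + o\right)$
$F{\left(z,a \right)} = 96 z + a z$ ($F{\left(z,a \right)} = 96 z + z a = 96 z + a z$)
$F{\left(-12,Y{\left(-3,10 \right)} \right)} - 820 = - 12 \left(96 + \left(42 - -21 - 60 + 10 \left(-3\right)\right)\right) - 820 = - 12 \left(96 + \left(42 + 21 - 60 - 30\right)\right) - 820 = - 12 \left(96 - 27\right) - 820 = \left(-12\right) 69 - 820 = -828 - 820 = -1648$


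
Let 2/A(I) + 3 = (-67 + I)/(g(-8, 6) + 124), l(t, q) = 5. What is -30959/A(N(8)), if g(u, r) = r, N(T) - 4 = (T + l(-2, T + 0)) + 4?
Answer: 3374531/65 ≈ 51916.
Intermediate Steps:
N(T) = 13 + T (N(T) = 4 + ((T + 5) + 4) = 4 + ((5 + T) + 4) = 4 + (9 + T) = 13 + T)
A(I) = 2/(-457/130 + I/130) (A(I) = 2/(-3 + (-67 + I)/(6 + 124)) = 2/(-3 + (-67 + I)/130) = 2/(-3 + (-67 + I)*(1/130)) = 2/(-3 + (-67/130 + I/130)) = 2/(-457/130 + I/130))
-30959/A(N(8)) = -30959/(260/(-457 + (13 + 8))) = -30959/(260/(-457 + 21)) = -30959/(260/(-436)) = -30959/(260*(-1/436)) = -30959/(-65/109) = -30959*(-109/65) = 3374531/65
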